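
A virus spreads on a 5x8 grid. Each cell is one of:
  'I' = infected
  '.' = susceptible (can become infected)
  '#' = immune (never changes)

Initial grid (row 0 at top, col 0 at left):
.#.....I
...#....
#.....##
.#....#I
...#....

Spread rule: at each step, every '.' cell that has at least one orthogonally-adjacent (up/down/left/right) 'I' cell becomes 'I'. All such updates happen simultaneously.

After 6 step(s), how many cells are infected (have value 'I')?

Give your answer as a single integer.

Step 0 (initial): 2 infected
Step 1: +3 new -> 5 infected
Step 2: +3 new -> 8 infected
Step 3: +3 new -> 11 infected
Step 4: +5 new -> 16 infected
Step 5: +3 new -> 19 infected
Step 6: +3 new -> 22 infected

Answer: 22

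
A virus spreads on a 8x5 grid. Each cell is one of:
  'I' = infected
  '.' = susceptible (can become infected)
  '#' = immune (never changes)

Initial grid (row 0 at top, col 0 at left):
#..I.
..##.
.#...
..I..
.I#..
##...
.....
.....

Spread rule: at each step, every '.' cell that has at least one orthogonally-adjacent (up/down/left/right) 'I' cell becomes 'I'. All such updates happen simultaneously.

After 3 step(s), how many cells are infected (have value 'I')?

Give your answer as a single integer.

Answer: 20

Derivation:
Step 0 (initial): 3 infected
Step 1: +6 new -> 9 infected
Step 2: +6 new -> 15 infected
Step 3: +5 new -> 20 infected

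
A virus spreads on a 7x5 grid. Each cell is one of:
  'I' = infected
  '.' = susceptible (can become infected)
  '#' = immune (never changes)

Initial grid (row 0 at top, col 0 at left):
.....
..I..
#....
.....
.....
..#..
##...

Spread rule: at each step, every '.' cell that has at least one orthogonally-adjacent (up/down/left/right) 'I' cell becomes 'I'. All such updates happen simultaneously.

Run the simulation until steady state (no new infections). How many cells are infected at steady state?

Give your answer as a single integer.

Answer: 31

Derivation:
Step 0 (initial): 1 infected
Step 1: +4 new -> 5 infected
Step 2: +7 new -> 12 infected
Step 3: +6 new -> 18 infected
Step 4: +4 new -> 22 infected
Step 5: +4 new -> 26 infected
Step 6: +3 new -> 29 infected
Step 7: +2 new -> 31 infected
Step 8: +0 new -> 31 infected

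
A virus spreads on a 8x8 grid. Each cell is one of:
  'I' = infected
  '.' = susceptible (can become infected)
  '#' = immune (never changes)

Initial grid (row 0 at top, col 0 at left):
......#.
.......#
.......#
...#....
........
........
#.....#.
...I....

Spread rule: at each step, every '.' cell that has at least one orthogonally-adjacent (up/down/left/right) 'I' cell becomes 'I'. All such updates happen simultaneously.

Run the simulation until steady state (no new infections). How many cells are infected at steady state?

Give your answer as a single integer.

Answer: 57

Derivation:
Step 0 (initial): 1 infected
Step 1: +3 new -> 4 infected
Step 2: +5 new -> 9 infected
Step 3: +7 new -> 16 infected
Step 4: +5 new -> 21 infected
Step 5: +7 new -> 28 infected
Step 6: +7 new -> 35 infected
Step 7: +8 new -> 43 infected
Step 8: +8 new -> 51 infected
Step 9: +5 new -> 56 infected
Step 10: +1 new -> 57 infected
Step 11: +0 new -> 57 infected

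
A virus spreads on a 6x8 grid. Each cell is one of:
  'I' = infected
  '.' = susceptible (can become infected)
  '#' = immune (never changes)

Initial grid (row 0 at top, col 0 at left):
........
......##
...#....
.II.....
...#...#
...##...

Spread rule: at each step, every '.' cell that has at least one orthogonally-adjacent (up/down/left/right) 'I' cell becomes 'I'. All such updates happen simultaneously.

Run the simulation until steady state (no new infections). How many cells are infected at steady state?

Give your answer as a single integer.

Answer: 41

Derivation:
Step 0 (initial): 2 infected
Step 1: +6 new -> 8 infected
Step 2: +7 new -> 15 infected
Step 3: +8 new -> 23 infected
Step 4: +6 new -> 29 infected
Step 5: +6 new -> 35 infected
Step 6: +3 new -> 38 infected
Step 7: +2 new -> 40 infected
Step 8: +1 new -> 41 infected
Step 9: +0 new -> 41 infected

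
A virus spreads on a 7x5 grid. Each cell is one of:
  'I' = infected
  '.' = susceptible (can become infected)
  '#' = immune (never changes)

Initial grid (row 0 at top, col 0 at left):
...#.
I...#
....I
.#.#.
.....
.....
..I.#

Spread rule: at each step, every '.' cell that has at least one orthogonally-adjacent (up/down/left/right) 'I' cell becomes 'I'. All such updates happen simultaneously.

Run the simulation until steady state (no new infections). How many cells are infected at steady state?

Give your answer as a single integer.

Answer: 29

Derivation:
Step 0 (initial): 3 infected
Step 1: +8 new -> 11 infected
Step 2: +11 new -> 22 infected
Step 3: +7 new -> 29 infected
Step 4: +0 new -> 29 infected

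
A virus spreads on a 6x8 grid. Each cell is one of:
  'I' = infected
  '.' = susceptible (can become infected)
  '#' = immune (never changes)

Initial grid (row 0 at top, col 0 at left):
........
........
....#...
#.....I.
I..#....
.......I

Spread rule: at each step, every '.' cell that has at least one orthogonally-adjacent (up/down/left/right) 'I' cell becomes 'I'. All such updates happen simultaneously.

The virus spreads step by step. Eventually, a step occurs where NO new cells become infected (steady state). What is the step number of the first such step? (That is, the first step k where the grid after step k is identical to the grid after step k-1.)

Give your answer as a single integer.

Step 0 (initial): 3 infected
Step 1: +8 new -> 11 infected
Step 2: +9 new -> 20 infected
Step 3: +9 new -> 29 infected
Step 4: +8 new -> 37 infected
Step 5: +5 new -> 42 infected
Step 6: +3 new -> 45 infected
Step 7: +0 new -> 45 infected

Answer: 7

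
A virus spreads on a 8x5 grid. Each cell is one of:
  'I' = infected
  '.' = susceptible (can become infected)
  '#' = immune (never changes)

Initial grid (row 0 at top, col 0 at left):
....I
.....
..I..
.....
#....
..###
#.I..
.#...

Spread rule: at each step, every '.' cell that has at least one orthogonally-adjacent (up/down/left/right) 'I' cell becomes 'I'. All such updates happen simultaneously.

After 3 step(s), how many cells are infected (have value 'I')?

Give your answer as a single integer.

Step 0 (initial): 3 infected
Step 1: +9 new -> 12 infected
Step 2: +11 new -> 23 infected
Step 3: +8 new -> 31 infected

Answer: 31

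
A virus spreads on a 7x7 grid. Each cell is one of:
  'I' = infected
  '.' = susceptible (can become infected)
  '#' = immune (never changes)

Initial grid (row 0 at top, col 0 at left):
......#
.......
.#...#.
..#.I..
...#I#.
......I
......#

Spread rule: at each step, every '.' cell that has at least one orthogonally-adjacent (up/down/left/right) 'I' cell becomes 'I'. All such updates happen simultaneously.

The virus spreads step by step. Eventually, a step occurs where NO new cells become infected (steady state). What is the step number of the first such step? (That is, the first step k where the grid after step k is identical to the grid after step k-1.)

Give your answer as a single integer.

Step 0 (initial): 3 infected
Step 1: +6 new -> 9 infected
Step 2: +6 new -> 15 infected
Step 3: +7 new -> 22 infected
Step 4: +7 new -> 29 infected
Step 5: +5 new -> 34 infected
Step 6: +5 new -> 39 infected
Step 7: +3 new -> 42 infected
Step 8: +0 new -> 42 infected

Answer: 8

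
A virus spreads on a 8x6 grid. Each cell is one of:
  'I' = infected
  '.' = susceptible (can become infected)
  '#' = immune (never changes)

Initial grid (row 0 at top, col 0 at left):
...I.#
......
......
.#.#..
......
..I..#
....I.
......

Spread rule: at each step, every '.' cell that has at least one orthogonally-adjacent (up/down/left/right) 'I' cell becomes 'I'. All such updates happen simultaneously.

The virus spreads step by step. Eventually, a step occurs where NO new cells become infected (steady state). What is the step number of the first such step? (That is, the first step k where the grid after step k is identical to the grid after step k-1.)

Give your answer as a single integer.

Step 0 (initial): 3 infected
Step 1: +11 new -> 14 infected
Step 2: +13 new -> 27 infected
Step 3: +10 new -> 37 infected
Step 4: +6 new -> 43 infected
Step 5: +1 new -> 44 infected
Step 6: +0 new -> 44 infected

Answer: 6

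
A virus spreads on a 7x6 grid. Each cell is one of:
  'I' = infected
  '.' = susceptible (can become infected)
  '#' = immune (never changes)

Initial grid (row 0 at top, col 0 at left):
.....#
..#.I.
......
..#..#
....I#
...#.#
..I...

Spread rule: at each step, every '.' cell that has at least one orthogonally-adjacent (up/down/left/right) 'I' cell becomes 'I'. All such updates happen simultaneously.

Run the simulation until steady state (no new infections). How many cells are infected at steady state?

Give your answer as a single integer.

Step 0 (initial): 3 infected
Step 1: +10 new -> 13 infected
Step 2: +8 new -> 21 infected
Step 3: +5 new -> 26 infected
Step 4: +4 new -> 30 infected
Step 5: +4 new -> 34 infected
Step 6: +1 new -> 35 infected
Step 7: +0 new -> 35 infected

Answer: 35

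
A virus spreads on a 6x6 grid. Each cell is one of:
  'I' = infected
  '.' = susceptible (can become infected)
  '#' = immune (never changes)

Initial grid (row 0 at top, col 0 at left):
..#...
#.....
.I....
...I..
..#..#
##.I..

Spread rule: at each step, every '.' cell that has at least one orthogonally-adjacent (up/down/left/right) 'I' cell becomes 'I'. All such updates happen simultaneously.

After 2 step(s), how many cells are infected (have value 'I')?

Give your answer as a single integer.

Step 0 (initial): 3 infected
Step 1: +10 new -> 13 infected
Step 2: +9 new -> 22 infected

Answer: 22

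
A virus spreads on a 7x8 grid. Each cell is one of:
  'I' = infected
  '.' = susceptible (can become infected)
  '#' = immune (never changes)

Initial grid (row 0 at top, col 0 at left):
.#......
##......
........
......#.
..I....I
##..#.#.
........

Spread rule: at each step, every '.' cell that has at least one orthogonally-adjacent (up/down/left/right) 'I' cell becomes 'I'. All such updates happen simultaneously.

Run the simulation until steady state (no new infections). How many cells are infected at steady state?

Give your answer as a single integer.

Answer: 47

Derivation:
Step 0 (initial): 2 infected
Step 1: +7 new -> 9 infected
Step 2: +10 new -> 19 infected
Step 3: +12 new -> 31 infected
Step 4: +10 new -> 41 infected
Step 5: +4 new -> 45 infected
Step 6: +2 new -> 47 infected
Step 7: +0 new -> 47 infected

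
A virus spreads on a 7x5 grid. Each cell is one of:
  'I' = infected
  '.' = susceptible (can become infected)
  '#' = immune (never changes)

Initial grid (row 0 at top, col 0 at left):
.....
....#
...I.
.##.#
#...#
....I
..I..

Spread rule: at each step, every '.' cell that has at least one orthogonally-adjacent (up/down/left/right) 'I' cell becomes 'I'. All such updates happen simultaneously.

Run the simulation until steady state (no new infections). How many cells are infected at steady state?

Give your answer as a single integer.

Answer: 29

Derivation:
Step 0 (initial): 3 infected
Step 1: +9 new -> 12 infected
Step 2: +7 new -> 19 infected
Step 3: +6 new -> 25 infected
Step 4: +3 new -> 28 infected
Step 5: +1 new -> 29 infected
Step 6: +0 new -> 29 infected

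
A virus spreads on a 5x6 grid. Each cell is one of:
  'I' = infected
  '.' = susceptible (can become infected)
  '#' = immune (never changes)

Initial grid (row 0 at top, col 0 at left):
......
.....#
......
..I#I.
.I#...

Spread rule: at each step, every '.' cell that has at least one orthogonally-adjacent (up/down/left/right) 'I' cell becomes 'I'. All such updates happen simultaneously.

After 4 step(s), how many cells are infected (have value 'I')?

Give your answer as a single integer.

Step 0 (initial): 3 infected
Step 1: +6 new -> 9 infected
Step 2: +8 new -> 17 infected
Step 3: +5 new -> 22 infected
Step 4: +4 new -> 26 infected

Answer: 26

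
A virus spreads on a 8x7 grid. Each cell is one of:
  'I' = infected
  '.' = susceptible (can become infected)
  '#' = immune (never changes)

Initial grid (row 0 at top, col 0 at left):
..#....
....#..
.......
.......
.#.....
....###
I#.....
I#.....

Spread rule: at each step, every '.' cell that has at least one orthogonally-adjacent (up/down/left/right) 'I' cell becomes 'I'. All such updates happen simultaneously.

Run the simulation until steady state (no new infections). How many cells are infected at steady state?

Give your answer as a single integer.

Step 0 (initial): 2 infected
Step 1: +1 new -> 3 infected
Step 2: +2 new -> 5 infected
Step 3: +2 new -> 7 infected
Step 4: +5 new -> 12 infected
Step 5: +6 new -> 18 infected
Step 6: +7 new -> 25 infected
Step 7: +7 new -> 32 infected
Step 8: +6 new -> 38 infected
Step 9: +4 new -> 42 infected
Step 10: +3 new -> 45 infected
Step 11: +2 new -> 47 infected
Step 12: +1 new -> 48 infected
Step 13: +0 new -> 48 infected

Answer: 48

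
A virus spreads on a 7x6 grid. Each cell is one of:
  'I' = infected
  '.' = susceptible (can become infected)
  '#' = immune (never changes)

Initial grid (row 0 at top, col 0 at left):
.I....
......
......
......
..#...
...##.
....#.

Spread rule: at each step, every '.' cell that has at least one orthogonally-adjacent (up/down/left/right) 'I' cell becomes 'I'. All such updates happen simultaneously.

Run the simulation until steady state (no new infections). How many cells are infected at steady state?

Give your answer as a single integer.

Step 0 (initial): 1 infected
Step 1: +3 new -> 4 infected
Step 2: +4 new -> 8 infected
Step 3: +5 new -> 13 infected
Step 4: +6 new -> 19 infected
Step 5: +5 new -> 24 infected
Step 6: +6 new -> 30 infected
Step 7: +4 new -> 34 infected
Step 8: +2 new -> 36 infected
Step 9: +1 new -> 37 infected
Step 10: +1 new -> 38 infected
Step 11: +0 new -> 38 infected

Answer: 38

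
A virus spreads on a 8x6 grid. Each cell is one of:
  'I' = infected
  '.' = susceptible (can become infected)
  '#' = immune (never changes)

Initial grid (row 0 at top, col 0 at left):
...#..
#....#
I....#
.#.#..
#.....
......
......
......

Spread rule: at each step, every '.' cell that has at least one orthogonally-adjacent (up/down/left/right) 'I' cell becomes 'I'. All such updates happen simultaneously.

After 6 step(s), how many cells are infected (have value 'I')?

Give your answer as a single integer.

Step 0 (initial): 1 infected
Step 1: +2 new -> 3 infected
Step 2: +2 new -> 5 infected
Step 3: +4 new -> 9 infected
Step 4: +5 new -> 14 infected
Step 5: +5 new -> 19 infected
Step 6: +6 new -> 25 infected

Answer: 25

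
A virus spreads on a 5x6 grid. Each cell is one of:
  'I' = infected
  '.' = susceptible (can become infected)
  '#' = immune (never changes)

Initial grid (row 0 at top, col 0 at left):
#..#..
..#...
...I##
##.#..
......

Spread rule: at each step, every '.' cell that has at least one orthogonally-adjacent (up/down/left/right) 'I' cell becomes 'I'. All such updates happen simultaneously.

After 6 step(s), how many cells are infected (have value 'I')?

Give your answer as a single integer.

Step 0 (initial): 1 infected
Step 1: +2 new -> 3 infected
Step 2: +3 new -> 6 infected
Step 3: +5 new -> 11 infected
Step 4: +5 new -> 16 infected
Step 5: +3 new -> 19 infected
Step 6: +2 new -> 21 infected

Answer: 21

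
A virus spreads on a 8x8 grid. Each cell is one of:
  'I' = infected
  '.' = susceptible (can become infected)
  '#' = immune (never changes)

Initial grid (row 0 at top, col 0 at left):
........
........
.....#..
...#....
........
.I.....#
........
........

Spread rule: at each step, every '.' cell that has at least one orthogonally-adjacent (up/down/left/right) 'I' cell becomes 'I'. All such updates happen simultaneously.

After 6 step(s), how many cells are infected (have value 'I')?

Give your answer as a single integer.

Answer: 44

Derivation:
Step 0 (initial): 1 infected
Step 1: +4 new -> 5 infected
Step 2: +7 new -> 12 infected
Step 3: +8 new -> 20 infected
Step 4: +7 new -> 27 infected
Step 5: +9 new -> 36 infected
Step 6: +8 new -> 44 infected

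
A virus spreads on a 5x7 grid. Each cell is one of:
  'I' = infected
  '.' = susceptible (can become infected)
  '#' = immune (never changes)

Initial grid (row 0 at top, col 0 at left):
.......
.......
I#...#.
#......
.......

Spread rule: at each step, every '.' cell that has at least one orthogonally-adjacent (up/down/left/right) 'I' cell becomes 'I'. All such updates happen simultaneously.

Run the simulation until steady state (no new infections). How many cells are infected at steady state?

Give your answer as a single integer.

Answer: 32

Derivation:
Step 0 (initial): 1 infected
Step 1: +1 new -> 2 infected
Step 2: +2 new -> 4 infected
Step 3: +2 new -> 6 infected
Step 4: +3 new -> 9 infected
Step 5: +4 new -> 13 infected
Step 6: +6 new -> 19 infected
Step 7: +5 new -> 24 infected
Step 8: +5 new -> 29 infected
Step 9: +2 new -> 31 infected
Step 10: +1 new -> 32 infected
Step 11: +0 new -> 32 infected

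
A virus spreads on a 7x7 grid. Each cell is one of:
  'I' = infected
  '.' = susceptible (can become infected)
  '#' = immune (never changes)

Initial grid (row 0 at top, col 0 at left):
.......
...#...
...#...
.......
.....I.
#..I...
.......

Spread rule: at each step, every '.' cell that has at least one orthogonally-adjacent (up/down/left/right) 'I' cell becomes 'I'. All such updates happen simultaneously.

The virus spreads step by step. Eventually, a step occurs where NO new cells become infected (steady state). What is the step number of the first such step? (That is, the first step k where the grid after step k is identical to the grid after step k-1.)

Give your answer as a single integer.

Step 0 (initial): 2 infected
Step 1: +8 new -> 10 infected
Step 2: +10 new -> 20 infected
Step 3: +7 new -> 27 infected
Step 4: +7 new -> 34 infected
Step 5: +5 new -> 39 infected
Step 6: +4 new -> 43 infected
Step 7: +2 new -> 45 infected
Step 8: +1 new -> 46 infected
Step 9: +0 new -> 46 infected

Answer: 9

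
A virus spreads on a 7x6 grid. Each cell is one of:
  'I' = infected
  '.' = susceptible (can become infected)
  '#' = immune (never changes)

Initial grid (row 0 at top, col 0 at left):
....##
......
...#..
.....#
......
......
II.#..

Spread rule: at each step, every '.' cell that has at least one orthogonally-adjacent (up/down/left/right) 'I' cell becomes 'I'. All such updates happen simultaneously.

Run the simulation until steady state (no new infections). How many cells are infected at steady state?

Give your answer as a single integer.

Answer: 37

Derivation:
Step 0 (initial): 2 infected
Step 1: +3 new -> 5 infected
Step 2: +3 new -> 8 infected
Step 3: +4 new -> 12 infected
Step 4: +5 new -> 17 infected
Step 5: +7 new -> 24 infected
Step 6: +6 new -> 30 infected
Step 7: +3 new -> 33 infected
Step 8: +3 new -> 36 infected
Step 9: +1 new -> 37 infected
Step 10: +0 new -> 37 infected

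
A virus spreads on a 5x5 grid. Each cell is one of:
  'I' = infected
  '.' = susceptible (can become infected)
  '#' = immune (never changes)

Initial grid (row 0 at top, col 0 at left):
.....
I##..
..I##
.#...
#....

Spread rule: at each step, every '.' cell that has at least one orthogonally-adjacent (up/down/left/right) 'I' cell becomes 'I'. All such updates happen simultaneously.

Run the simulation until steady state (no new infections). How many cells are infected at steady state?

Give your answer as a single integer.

Step 0 (initial): 2 infected
Step 1: +4 new -> 6 infected
Step 2: +4 new -> 10 infected
Step 3: +4 new -> 14 infected
Step 4: +2 new -> 16 infected
Step 5: +2 new -> 18 infected
Step 6: +1 new -> 19 infected
Step 7: +0 new -> 19 infected

Answer: 19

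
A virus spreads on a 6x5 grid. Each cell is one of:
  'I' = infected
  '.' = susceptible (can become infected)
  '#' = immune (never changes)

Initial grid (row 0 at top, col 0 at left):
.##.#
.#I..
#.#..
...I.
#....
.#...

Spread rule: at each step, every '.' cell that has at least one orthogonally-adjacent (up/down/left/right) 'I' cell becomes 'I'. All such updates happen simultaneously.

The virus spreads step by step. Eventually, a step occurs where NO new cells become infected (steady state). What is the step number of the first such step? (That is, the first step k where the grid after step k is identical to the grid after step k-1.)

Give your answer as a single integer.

Answer: 4

Derivation:
Step 0 (initial): 2 infected
Step 1: +5 new -> 7 infected
Step 2: +7 new -> 14 infected
Step 3: +5 new -> 19 infected
Step 4: +0 new -> 19 infected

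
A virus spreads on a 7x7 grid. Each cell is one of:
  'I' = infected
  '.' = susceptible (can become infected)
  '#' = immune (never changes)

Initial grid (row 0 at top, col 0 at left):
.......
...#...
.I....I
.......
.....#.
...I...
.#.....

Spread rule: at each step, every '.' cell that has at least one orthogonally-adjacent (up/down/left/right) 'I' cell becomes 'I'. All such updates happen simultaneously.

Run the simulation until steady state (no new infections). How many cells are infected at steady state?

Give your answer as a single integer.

Step 0 (initial): 3 infected
Step 1: +11 new -> 14 infected
Step 2: +19 new -> 33 infected
Step 3: +9 new -> 42 infected
Step 4: +4 new -> 46 infected
Step 5: +0 new -> 46 infected

Answer: 46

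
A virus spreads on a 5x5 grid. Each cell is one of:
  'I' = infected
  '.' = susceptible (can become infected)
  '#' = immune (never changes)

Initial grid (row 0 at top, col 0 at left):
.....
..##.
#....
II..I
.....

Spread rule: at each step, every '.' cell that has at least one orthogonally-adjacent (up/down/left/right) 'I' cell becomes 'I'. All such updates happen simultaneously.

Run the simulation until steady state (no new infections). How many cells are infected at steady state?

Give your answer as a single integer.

Step 0 (initial): 3 infected
Step 1: +7 new -> 10 infected
Step 2: +6 new -> 16 infected
Step 3: +3 new -> 19 infected
Step 4: +3 new -> 22 infected
Step 5: +0 new -> 22 infected

Answer: 22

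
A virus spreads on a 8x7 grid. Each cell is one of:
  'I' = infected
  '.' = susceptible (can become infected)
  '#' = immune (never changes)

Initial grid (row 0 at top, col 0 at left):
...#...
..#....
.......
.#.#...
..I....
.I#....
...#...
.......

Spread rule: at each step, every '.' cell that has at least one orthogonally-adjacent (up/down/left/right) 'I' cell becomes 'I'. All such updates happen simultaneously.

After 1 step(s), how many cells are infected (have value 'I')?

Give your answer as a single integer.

Answer: 7

Derivation:
Step 0 (initial): 2 infected
Step 1: +5 new -> 7 infected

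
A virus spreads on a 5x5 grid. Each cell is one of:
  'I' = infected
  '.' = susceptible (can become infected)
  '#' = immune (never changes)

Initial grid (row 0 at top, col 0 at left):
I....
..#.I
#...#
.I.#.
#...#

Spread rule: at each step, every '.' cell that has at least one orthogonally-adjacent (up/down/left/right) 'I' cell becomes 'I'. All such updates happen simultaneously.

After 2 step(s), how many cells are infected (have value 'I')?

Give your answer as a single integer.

Step 0 (initial): 3 infected
Step 1: +8 new -> 11 infected
Step 2: +6 new -> 17 infected

Answer: 17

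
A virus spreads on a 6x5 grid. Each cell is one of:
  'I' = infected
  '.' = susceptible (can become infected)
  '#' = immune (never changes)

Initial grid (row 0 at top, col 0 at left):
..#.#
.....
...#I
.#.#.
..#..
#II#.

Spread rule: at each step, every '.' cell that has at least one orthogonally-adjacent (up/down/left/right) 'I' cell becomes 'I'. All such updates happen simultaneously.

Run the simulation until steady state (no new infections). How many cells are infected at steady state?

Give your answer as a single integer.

Answer: 22

Derivation:
Step 0 (initial): 3 infected
Step 1: +3 new -> 6 infected
Step 2: +3 new -> 9 infected
Step 3: +5 new -> 14 infected
Step 4: +3 new -> 17 infected
Step 5: +4 new -> 21 infected
Step 6: +1 new -> 22 infected
Step 7: +0 new -> 22 infected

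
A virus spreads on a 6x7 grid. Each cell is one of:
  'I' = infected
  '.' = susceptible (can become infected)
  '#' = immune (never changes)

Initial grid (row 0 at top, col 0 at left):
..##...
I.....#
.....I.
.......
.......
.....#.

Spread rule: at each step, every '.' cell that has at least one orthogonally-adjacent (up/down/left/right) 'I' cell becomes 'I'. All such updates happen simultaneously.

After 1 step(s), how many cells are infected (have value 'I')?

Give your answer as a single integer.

Answer: 9

Derivation:
Step 0 (initial): 2 infected
Step 1: +7 new -> 9 infected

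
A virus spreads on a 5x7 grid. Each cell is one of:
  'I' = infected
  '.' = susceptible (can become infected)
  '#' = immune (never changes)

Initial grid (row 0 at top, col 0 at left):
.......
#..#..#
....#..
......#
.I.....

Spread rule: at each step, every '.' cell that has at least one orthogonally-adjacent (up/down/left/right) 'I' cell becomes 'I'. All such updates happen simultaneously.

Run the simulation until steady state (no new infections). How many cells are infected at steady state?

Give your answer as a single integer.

Answer: 30

Derivation:
Step 0 (initial): 1 infected
Step 1: +3 new -> 4 infected
Step 2: +4 new -> 8 infected
Step 3: +5 new -> 13 infected
Step 4: +5 new -> 18 infected
Step 5: +4 new -> 22 infected
Step 6: +2 new -> 24 infected
Step 7: +3 new -> 27 infected
Step 8: +2 new -> 29 infected
Step 9: +1 new -> 30 infected
Step 10: +0 new -> 30 infected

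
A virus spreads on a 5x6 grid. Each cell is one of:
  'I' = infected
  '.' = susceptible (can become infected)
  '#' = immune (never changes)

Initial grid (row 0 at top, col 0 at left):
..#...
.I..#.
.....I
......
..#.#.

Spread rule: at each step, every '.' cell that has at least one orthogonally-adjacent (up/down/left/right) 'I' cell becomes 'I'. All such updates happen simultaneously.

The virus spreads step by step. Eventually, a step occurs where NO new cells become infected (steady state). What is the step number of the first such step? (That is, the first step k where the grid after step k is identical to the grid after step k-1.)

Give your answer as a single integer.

Step 0 (initial): 2 infected
Step 1: +7 new -> 9 infected
Step 2: +9 new -> 18 infected
Step 3: +6 new -> 24 infected
Step 4: +2 new -> 26 infected
Step 5: +0 new -> 26 infected

Answer: 5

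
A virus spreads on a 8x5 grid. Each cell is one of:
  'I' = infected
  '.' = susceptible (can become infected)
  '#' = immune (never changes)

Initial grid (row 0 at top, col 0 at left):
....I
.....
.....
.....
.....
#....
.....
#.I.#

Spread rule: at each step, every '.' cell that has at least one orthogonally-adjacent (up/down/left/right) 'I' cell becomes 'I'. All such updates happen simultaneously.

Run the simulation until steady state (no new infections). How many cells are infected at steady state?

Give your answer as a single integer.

Step 0 (initial): 2 infected
Step 1: +5 new -> 7 infected
Step 2: +6 new -> 13 infected
Step 3: +9 new -> 22 infected
Step 4: +9 new -> 31 infected
Step 5: +4 new -> 35 infected
Step 6: +2 new -> 37 infected
Step 7: +0 new -> 37 infected

Answer: 37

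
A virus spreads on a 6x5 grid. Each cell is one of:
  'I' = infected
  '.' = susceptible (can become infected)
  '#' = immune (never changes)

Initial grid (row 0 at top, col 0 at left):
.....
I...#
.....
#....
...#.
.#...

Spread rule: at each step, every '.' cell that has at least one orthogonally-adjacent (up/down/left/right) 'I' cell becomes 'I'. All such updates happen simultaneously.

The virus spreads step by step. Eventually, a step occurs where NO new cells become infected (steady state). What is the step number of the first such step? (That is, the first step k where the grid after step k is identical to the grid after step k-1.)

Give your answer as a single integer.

Answer: 9

Derivation:
Step 0 (initial): 1 infected
Step 1: +3 new -> 4 infected
Step 2: +3 new -> 7 infected
Step 3: +4 new -> 11 infected
Step 4: +4 new -> 15 infected
Step 5: +5 new -> 20 infected
Step 6: +3 new -> 23 infected
Step 7: +2 new -> 25 infected
Step 8: +1 new -> 26 infected
Step 9: +0 new -> 26 infected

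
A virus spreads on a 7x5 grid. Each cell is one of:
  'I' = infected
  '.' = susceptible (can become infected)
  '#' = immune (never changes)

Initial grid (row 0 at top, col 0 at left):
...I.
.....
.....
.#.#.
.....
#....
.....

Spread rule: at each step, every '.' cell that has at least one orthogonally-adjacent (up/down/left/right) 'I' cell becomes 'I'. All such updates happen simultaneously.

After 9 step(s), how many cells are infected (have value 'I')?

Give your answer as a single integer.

Answer: 32

Derivation:
Step 0 (initial): 1 infected
Step 1: +3 new -> 4 infected
Step 2: +4 new -> 8 infected
Step 3: +4 new -> 12 infected
Step 4: +4 new -> 16 infected
Step 5: +3 new -> 19 infected
Step 6: +5 new -> 24 infected
Step 7: +5 new -> 29 infected
Step 8: +2 new -> 31 infected
Step 9: +1 new -> 32 infected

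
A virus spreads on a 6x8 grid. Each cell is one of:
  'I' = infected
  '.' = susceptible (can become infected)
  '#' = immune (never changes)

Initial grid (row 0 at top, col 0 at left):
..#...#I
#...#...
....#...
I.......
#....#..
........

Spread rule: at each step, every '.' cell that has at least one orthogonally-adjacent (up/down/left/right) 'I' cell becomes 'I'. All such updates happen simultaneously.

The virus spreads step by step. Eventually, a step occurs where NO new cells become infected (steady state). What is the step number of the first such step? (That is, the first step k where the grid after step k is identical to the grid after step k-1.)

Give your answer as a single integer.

Step 0 (initial): 2 infected
Step 1: +3 new -> 5 infected
Step 2: +5 new -> 10 infected
Step 3: +8 new -> 18 infected
Step 4: +11 new -> 29 infected
Step 5: +8 new -> 37 infected
Step 6: +3 new -> 40 infected
Step 7: +1 new -> 41 infected
Step 8: +0 new -> 41 infected

Answer: 8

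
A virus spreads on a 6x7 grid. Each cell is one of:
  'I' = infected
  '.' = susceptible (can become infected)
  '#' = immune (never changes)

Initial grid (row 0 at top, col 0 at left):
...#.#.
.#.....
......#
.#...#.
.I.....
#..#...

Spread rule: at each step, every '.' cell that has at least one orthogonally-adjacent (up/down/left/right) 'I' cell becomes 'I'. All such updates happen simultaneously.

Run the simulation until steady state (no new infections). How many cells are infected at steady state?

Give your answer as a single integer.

Answer: 34

Derivation:
Step 0 (initial): 1 infected
Step 1: +3 new -> 4 infected
Step 2: +4 new -> 8 infected
Step 3: +4 new -> 12 infected
Step 4: +7 new -> 19 infected
Step 5: +6 new -> 25 infected
Step 6: +5 new -> 30 infected
Step 7: +2 new -> 32 infected
Step 8: +1 new -> 33 infected
Step 9: +1 new -> 34 infected
Step 10: +0 new -> 34 infected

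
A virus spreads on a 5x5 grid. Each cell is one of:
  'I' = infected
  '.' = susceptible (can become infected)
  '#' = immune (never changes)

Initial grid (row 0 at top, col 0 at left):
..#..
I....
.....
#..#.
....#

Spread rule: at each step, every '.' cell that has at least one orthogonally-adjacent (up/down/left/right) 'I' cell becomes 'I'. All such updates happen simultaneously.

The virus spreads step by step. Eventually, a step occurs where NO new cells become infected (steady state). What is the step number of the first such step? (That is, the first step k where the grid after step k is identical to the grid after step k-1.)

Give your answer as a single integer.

Answer: 7

Derivation:
Step 0 (initial): 1 infected
Step 1: +3 new -> 4 infected
Step 2: +3 new -> 7 infected
Step 3: +3 new -> 10 infected
Step 4: +5 new -> 15 infected
Step 5: +4 new -> 19 infected
Step 6: +2 new -> 21 infected
Step 7: +0 new -> 21 infected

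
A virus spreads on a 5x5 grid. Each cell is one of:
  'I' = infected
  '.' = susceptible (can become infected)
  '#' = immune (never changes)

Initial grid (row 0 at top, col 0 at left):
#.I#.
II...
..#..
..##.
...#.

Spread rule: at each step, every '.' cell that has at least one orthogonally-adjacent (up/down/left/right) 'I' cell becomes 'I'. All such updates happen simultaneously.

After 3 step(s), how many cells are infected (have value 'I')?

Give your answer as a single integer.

Step 0 (initial): 3 infected
Step 1: +4 new -> 7 infected
Step 2: +3 new -> 10 infected
Step 3: +4 new -> 14 infected

Answer: 14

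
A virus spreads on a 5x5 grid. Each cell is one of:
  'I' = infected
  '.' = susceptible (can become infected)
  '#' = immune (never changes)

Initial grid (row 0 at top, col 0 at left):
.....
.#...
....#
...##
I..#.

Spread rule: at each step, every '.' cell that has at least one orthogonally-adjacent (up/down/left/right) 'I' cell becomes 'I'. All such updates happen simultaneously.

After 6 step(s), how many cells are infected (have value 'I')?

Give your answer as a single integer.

Answer: 16

Derivation:
Step 0 (initial): 1 infected
Step 1: +2 new -> 3 infected
Step 2: +3 new -> 6 infected
Step 3: +3 new -> 9 infected
Step 4: +2 new -> 11 infected
Step 5: +3 new -> 14 infected
Step 6: +2 new -> 16 infected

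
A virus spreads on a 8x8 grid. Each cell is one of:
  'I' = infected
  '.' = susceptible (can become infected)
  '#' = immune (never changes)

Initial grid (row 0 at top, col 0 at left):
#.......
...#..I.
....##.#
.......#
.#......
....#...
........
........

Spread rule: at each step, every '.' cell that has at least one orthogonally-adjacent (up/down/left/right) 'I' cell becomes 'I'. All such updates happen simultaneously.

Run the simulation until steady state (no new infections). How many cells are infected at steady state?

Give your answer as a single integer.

Step 0 (initial): 1 infected
Step 1: +4 new -> 5 infected
Step 2: +4 new -> 9 infected
Step 3: +3 new -> 12 infected
Step 4: +5 new -> 17 infected
Step 5: +6 new -> 23 infected
Step 6: +8 new -> 31 infected
Step 7: +8 new -> 39 infected
Step 8: +6 new -> 45 infected
Step 9: +5 new -> 50 infected
Step 10: +3 new -> 53 infected
Step 11: +2 new -> 55 infected
Step 12: +1 new -> 56 infected
Step 13: +0 new -> 56 infected

Answer: 56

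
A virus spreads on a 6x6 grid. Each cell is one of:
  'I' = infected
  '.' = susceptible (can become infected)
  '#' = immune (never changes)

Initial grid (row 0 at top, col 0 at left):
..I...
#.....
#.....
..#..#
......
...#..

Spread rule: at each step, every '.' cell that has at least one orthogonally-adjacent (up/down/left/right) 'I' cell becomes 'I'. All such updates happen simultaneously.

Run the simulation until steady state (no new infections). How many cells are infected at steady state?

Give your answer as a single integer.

Step 0 (initial): 1 infected
Step 1: +3 new -> 4 infected
Step 2: +5 new -> 9 infected
Step 3: +4 new -> 13 infected
Step 4: +4 new -> 17 infected
Step 5: +5 new -> 22 infected
Step 6: +4 new -> 26 infected
Step 7: +4 new -> 30 infected
Step 8: +1 new -> 31 infected
Step 9: +0 new -> 31 infected

Answer: 31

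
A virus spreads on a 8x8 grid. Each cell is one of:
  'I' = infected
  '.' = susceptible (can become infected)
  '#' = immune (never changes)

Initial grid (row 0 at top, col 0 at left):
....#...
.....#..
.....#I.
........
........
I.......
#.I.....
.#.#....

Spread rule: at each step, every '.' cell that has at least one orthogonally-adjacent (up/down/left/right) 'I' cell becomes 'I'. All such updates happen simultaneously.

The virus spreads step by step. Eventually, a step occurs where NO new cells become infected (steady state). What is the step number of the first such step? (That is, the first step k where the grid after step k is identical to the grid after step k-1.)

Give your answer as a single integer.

Step 0 (initial): 3 infected
Step 1: +9 new -> 12 infected
Step 2: +10 new -> 22 infected
Step 3: +13 new -> 35 infected
Step 4: +10 new -> 45 infected
Step 5: +7 new -> 52 infected
Step 6: +4 new -> 56 infected
Step 7: +1 new -> 57 infected
Step 8: +0 new -> 57 infected

Answer: 8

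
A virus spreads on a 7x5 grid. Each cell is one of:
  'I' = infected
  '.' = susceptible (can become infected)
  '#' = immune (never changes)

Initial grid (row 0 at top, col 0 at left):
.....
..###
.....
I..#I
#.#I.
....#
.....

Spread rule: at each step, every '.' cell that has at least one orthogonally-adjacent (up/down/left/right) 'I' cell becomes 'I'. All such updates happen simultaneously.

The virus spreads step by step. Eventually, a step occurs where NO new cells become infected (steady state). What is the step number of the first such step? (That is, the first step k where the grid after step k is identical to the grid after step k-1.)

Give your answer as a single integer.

Step 0 (initial): 3 infected
Step 1: +5 new -> 8 infected
Step 2: +7 new -> 15 infected
Step 3: +6 new -> 21 infected
Step 4: +3 new -> 24 infected
Step 5: +2 new -> 26 infected
Step 6: +1 new -> 27 infected
Step 7: +1 new -> 28 infected
Step 8: +0 new -> 28 infected

Answer: 8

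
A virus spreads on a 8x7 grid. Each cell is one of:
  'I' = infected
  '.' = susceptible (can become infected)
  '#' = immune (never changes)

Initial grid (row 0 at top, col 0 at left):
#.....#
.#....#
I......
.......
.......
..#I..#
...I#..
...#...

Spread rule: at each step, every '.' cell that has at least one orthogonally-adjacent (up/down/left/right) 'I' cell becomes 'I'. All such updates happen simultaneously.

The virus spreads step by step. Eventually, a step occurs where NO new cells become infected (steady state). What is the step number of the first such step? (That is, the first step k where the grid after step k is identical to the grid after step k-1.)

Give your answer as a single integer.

Answer: 8

Derivation:
Step 0 (initial): 3 infected
Step 1: +6 new -> 9 infected
Step 2: +9 new -> 18 infected
Step 3: +11 new -> 29 infected
Step 4: +8 new -> 37 infected
Step 5: +7 new -> 44 infected
Step 6: +3 new -> 47 infected
Step 7: +1 new -> 48 infected
Step 8: +0 new -> 48 infected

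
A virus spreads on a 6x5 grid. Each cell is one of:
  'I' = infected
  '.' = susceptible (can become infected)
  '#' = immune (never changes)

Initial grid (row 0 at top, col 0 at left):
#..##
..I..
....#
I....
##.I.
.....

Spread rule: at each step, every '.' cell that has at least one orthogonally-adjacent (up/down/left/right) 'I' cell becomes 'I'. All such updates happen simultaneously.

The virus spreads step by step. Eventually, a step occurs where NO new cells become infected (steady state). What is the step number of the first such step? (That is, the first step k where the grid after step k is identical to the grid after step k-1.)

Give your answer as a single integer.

Answer: 5

Derivation:
Step 0 (initial): 3 infected
Step 1: +10 new -> 13 infected
Step 2: +9 new -> 22 infected
Step 3: +1 new -> 23 infected
Step 4: +1 new -> 24 infected
Step 5: +0 new -> 24 infected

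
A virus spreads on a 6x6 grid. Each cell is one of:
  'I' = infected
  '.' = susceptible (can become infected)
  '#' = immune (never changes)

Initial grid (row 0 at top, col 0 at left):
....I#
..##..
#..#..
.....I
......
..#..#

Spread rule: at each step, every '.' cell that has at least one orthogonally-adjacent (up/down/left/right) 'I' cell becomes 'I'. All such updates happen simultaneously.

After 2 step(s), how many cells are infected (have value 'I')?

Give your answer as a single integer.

Answer: 12

Derivation:
Step 0 (initial): 2 infected
Step 1: +5 new -> 7 infected
Step 2: +5 new -> 12 infected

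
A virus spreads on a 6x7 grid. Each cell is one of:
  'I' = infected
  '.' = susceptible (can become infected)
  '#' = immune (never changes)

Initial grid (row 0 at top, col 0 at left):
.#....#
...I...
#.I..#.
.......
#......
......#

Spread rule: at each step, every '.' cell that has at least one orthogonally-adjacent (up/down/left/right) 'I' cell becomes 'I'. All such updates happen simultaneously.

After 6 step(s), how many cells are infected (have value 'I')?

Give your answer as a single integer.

Step 0 (initial): 2 infected
Step 1: +6 new -> 8 infected
Step 2: +8 new -> 16 infected
Step 3: +8 new -> 24 infected
Step 4: +6 new -> 30 infected
Step 5: +4 new -> 34 infected
Step 6: +2 new -> 36 infected

Answer: 36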